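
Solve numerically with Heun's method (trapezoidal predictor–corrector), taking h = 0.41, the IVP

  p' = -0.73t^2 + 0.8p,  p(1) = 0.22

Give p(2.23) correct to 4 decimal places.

-3.0005

Heun: k1 = f(t_n, p_n); k2 = f(t_n + h, p_n + h·k1); p_{n+1} = p_n + (h/2)·(k1 + k2).
t=1.000000, p=0.220000:
  k1 = f(1.000000, 0.220000) = -0.554000
  k2 = f(1.410000, -0.007140) = -1.457025
  p ← 0.220000 + (0.41/2)·(-0.554000 + (-1.457025)) = -0.192260
t=1.410000, p=-0.192260:
  k1 = f(1.410000, -0.192260) = -1.605121
  k2 = f(1.820000, -0.850360) = -3.098340
  p ← -0.192260 + (0.41/2)·(-1.605121 + (-3.098340)) = -1.156470
t=1.820000, p=-1.156470:
  k1 = f(1.820000, -1.156470) = -3.343228
  k2 = f(2.230000, -2.527193) = -5.651971
  p ← -1.156470 + (0.41/2)·(-3.343228 + (-5.651971)) = -3.000485
p(2.23) ≈ -3.0005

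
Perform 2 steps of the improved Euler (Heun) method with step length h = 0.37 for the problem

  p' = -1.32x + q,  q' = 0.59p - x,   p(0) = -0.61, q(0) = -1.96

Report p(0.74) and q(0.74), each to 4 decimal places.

Heun on (p,q): k1 = f(x_n, state_n); k2 = f(x_n + h, state_n + h·k1); state_{n+1} = state_n + (h/2)·(k1 + k2).
0.000000: (-0.610000, -1.960000)
  k1 = (-1.960000, -0.359900)
  predictor → (-1.335200, -2.093163)
  k2 = (-2.581563, -1.157768)
  → (-1.450189, -2.240769)
0.370000: (-1.450189, -2.240769)
  k1 = (-2.729169, -1.225612)
  predictor → (-2.459982, -2.694245)
  k2 = (-3.671045, -2.191389)
  → (-2.634229, -2.872914)
(p(0.74), q(0.74)) ≈ (-2.6342, -2.8729)

-2.6342, -2.8729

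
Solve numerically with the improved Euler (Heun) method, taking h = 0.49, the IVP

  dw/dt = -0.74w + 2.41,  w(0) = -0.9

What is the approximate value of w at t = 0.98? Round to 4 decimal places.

1.2016

Heun: k1 = f(t_n, w_n); k2 = f(t_n + h, w_n + h·k1); w_{n+1} = w_n + (h/2)·(k1 + k2).
t=0.000000, w=-0.900000:
  k1 = f(0.000000, -0.900000) = 3.076000
  k2 = f(0.490000, 0.607240) = 1.960642
  w ← -0.900000 + (0.49/2)·(3.076000 + 1.960642) = 0.333977
t=0.490000, w=0.333977:
  k1 = f(0.490000, 0.333977) = 2.162857
  k2 = f(0.980000, 1.393777) = 1.378605
  w ← 0.333977 + (0.49/2)·(2.162857 + 1.378605) = 1.201635
w(0.98) ≈ 1.2016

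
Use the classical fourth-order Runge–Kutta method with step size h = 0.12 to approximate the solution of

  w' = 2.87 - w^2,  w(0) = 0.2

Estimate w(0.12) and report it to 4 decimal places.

0.5272

RK4: k1 = f(t_n, w_n); k2 = f(t_n + h/2, w_n + (h/2)·k1); k3 = f(t_n + h/2, w_n + (h/2)·k2); k4 = f(t_n + h, w_n + h·k3); w_{n+1} = w_n + (h/6)·(k1 + 2k2 + 2k3 + k4).
t=0.000000, w=0.200000:
  k1 = f(0.000000, 0.200000) = 2.830000
  k2 = f(0.060000, 0.369800) = 2.733248
  k3 = f(0.060000, 0.363995) = 2.737508
  k4 = f(0.120000, 0.528501) = 2.590687
  w ← 0.200000 + (0.12/6)·(k1 + 2k2 + 2k3 + k4) = 0.527244
w(0.12) ≈ 0.5272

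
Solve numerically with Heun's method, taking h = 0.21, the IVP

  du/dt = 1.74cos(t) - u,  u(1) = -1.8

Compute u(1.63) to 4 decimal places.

-0.7954

Heun: k1 = f(t_n, u_n); k2 = f(t_n + h, u_n + h·k1); u_{n+1} = u_n + (h/2)·(k1 + k2).
t=1.000000, u=-1.800000:
  k1 = f(1.000000, -1.800000) = 2.740126
  k2 = f(1.210000, -1.224574) = 1.838827
  u ← -1.800000 + (0.21/2)·(2.740126 + 1.838827) = -1.319210
t=1.210000, u=-1.319210:
  k1 = f(1.210000, -1.319210) = 1.933464
  k2 = f(1.420000, -0.913183) = 1.174575
  u ← -1.319210 + (0.21/2)·(1.933464 + 1.174575) = -0.992866
t=1.420000, u=-0.992866:
  k1 = f(1.420000, -0.992866) = 1.254258
  k2 = f(1.630000, -0.729472) = 0.626517
  u ← -0.992866 + (0.21/2)·(1.254258 + 0.626517) = -0.795384
u(1.63) ≈ -0.7954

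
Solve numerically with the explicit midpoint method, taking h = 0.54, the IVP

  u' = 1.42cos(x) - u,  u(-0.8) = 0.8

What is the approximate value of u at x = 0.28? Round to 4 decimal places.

1.1737

Midpoint: k1 = f(x_n, u_n); k2 = f(x_n + h/2, u_n + (h/2)·k1); u_{n+1} = u_n + h·k2.
x=-0.800000, u=0.800000:
  k1 = f(-0.800000, 0.800000) = 0.189324
  k2 = f(-0.530000, 0.851117) = 0.374069
  u ← 0.800000 + 0.54·0.374069 = 1.001997
x=-0.260000, u=1.001997:
  k1 = f(-0.260000, 1.001997) = 0.370277
  k2 = f(0.010000, 1.101972) = 0.317957
  u ← 1.001997 + 0.54·0.317957 = 1.173694
u(0.28) ≈ 1.1737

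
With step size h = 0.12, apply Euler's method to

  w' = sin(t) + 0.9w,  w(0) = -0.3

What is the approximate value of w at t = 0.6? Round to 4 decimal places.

Euler: w_{n+1} = w_n + h·f(t_n, w_n).
t=0.000000, w=-0.300000: f=-0.270000 → w ← -0.300000 + 0.12·(-0.270000) = -0.332400
t=0.120000, w=-0.332400: f=-0.179448 → w ← -0.332400 + 0.12·(-0.179448) = -0.353934
t=0.240000, w=-0.353934: f=-0.080838 → w ← -0.353934 + 0.12·(-0.080838) = -0.363634
t=0.360000, w=-0.363634: f=0.025003 → w ← -0.363634 + 0.12·0.025003 = -0.360634
t=0.480000, w=-0.360634: f=0.137209 → w ← -0.360634 + 0.12·0.137209 = -0.344169
w(0.6) ≈ -0.3442

-0.3442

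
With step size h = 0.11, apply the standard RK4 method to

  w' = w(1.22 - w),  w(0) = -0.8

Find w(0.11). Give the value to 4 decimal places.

-1.0100

RK4: k1 = f(t_n, w_n); k2 = f(t_n + h/2, w_n + (h/2)·k1); k3 = f(t_n + h/2, w_n + (h/2)·k2); k4 = f(t_n + h, w_n + h·k3); w_{n+1} = w_n + (h/6)·(k1 + 2k2 + 2k3 + k4).
t=0.000000, w=-0.800000:
  k1 = f(0.000000, -0.800000) = -1.616000
  k2 = f(0.055000, -0.888880) = -1.874541
  k3 = f(0.055000, -0.903100) = -1.917371
  k4 = f(0.110000, -1.010911) = -2.255252
  w ← -0.800000 + (0.11/6)·(k1 + 2k2 + 2k3 + k4) = -1.010010
w(0.11) ≈ -1.0100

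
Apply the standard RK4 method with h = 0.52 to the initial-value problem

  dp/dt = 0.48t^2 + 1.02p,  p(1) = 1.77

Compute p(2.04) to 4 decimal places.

7.0014

RK4: k1 = f(t_n, p_n); k2 = f(t_n + h/2, p_n + (h/2)·k1); k3 = f(t_n + h/2, p_n + (h/2)·k2); k4 = f(t_n + h, p_n + h·k3); p_{n+1} = p_n + (h/6)·(k1 + 2k2 + 2k3 + k4).
t=1.000000, p=1.770000:
  k1 = f(1.000000, 1.770000) = 2.285400
  k2 = f(1.260000, 2.364204) = 3.173536
  k3 = f(1.260000, 2.595119) = 3.409070
  k4 = f(1.520000, 3.542716) = 4.722563
  p ← 1.770000 + (0.52/6)·(k1 + 2k2 + 2k3 + k4) = 3.518342
t=1.520000, p=3.518342:
  k1 = f(1.520000, 3.518342) = 4.697701
  k2 = f(1.780000, 4.739744) = 6.355371
  k3 = f(1.780000, 5.170738) = 6.794985
  k4 = f(2.040000, 7.051734) = 9.190337
  p ← 3.518342 + (0.52/6)·(k1 + 2k2 + 2k3 + k4) = 7.001367
p(2.04) ≈ 7.0014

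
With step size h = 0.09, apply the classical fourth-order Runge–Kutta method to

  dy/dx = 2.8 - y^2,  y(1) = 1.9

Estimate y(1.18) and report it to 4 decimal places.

RK4: k1 = f(x_n, y_n); k2 = f(x_n + h/2, y_n + (h/2)·k1); k3 = f(x_n + h/2, y_n + (h/2)·k2); k4 = f(x_n + h, y_n + h·k3); y_{n+1} = y_n + (h/6)·(k1 + 2k2 + 2k3 + k4).
x=1.000000, y=1.900000:
  k1 = f(1.000000, 1.900000) = -0.810000
  k2 = f(1.045000, 1.863550) = -0.672819
  k3 = f(1.045000, 1.869723) = -0.695865
  k4 = f(1.090000, 1.837372) = -0.575937
  y ← 1.900000 + (0.09/6)·(k1 + 2k2 + 2k3 + k4) = 1.838150
x=1.090000, y=1.838150:
  k1 = f(1.090000, 1.838150) = -0.578797
  k2 = f(1.135000, 1.812105) = -0.483723
  k3 = f(1.135000, 1.816383) = -0.499247
  k4 = f(1.180000, 1.793218) = -0.415632
  y ← 1.838150 + (0.09/6)·(k1 + 2k2 + 2k3 + k4) = 1.793745
y(1.18) ≈ 1.7937

1.7937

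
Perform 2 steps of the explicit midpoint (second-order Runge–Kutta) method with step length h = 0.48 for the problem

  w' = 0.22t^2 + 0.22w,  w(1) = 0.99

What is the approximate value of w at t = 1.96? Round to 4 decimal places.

1.7336

Midpoint: k1 = f(t_n, w_n); k2 = f(t_n + h/2, w_n + (h/2)·k1); w_{n+1} = w_n + h·k2.
t=1.000000, w=0.990000:
  k1 = f(1.000000, 0.990000) = 0.437800
  k2 = f(1.240000, 1.095072) = 0.579188
  w ← 0.990000 + 0.48·0.579188 = 1.268010
t=1.480000, w=1.268010:
  k1 = f(1.480000, 1.268010) = 0.760850
  k2 = f(1.720000, 1.450614) = 0.969983
  w ← 1.268010 + 0.48·0.969983 = 1.733602
w(1.96) ≈ 1.7336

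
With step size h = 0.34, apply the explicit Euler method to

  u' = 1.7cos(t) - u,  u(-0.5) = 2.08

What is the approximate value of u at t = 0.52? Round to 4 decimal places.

Euler: u_{n+1} = u_n + h·f(t_n, u_n).
t=-0.500000, u=2.080000: f=-0.588110 → u ← 2.080000 + 0.34·(-0.588110) = 1.880043
t=-0.160000, u=1.880043: f=-0.201756 → u ← 1.880043 + 0.34·(-0.201756) = 1.811446
t=0.180000, u=1.811446: f=-0.138911 → u ← 1.811446 + 0.34·(-0.138911) = 1.764216
u(0.52) ≈ 1.7642

1.7642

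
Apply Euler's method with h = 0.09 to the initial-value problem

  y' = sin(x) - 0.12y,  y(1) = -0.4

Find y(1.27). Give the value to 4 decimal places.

-0.1509

Euler: y_{n+1} = y_n + h·f(x_n, y_n).
x=1.000000, y=-0.400000: f=0.889471 → y ← -0.400000 + 0.09·0.889471 = -0.319948
x=1.090000, y=-0.319948: f=0.925021 → y ← -0.319948 + 0.09·0.925021 = -0.236696
x=1.180000, y=-0.236696: f=0.953010 → y ← -0.236696 + 0.09·0.953010 = -0.150925
y(1.27) ≈ -0.1509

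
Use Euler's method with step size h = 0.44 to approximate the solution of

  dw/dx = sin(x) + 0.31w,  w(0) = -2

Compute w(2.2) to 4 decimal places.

-2.1609

Euler: w_{n+1} = w_n + h·f(x_n, w_n).
x=0.000000, w=-2.000000: f=-0.620000 → w ← -2.000000 + 0.44·(-0.620000) = -2.272800
x=0.440000, w=-2.272800: f=-0.278629 → w ← -2.272800 + 0.44·(-0.278629) = -2.395397
x=0.880000, w=-2.395397: f=0.028166 → w ← -2.395397 + 0.44·0.028166 = -2.383004
x=1.320000, w=-2.383004: f=0.229984 → w ← -2.383004 + 0.44·0.229984 = -2.281811
x=1.760000, w=-2.281811: f=0.274793 → w ← -2.281811 + 0.44·0.274793 = -2.160902
w(2.2) ≈ -2.1609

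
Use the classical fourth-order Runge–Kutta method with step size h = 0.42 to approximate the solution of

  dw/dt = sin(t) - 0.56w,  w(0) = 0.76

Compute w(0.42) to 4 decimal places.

0.6812

RK4: k1 = f(t_n, w_n); k2 = f(t_n + h/2, w_n + (h/2)·k1); k3 = f(t_n + h/2, w_n + (h/2)·k2); k4 = f(t_n + h, w_n + h·k3); w_{n+1} = w_n + (h/6)·(k1 + 2k2 + 2k3 + k4).
t=0.000000, w=0.760000:
  k1 = f(0.000000, 0.760000) = -0.425600
  k2 = f(0.210000, 0.670624) = -0.167090
  k3 = f(0.210000, 0.724911) = -0.197490
  k4 = f(0.420000, 0.677054) = 0.028610
  w ← 0.760000 + (0.42/6)·(k1 + 2k2 + 2k3 + k4) = 0.681170
w(0.42) ≈ 0.6812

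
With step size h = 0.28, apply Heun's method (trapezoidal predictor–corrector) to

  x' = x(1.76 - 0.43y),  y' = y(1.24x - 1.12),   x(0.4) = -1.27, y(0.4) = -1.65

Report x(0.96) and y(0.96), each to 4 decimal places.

Heun on (x,y): k1 = f(s_n, state_n); k2 = f(s_n + h, state_n + h·k1); state_{n+1} = state_n + (h/2)·(k1 + k2).
0.400000: (-1.270000, -1.650000)
  k1 = (-3.136265, 4.446420)
  predictor → (-2.148154, -0.405002)
  k2 = (-4.154855, 1.532412)
  → (-2.290757, -0.812964)
0.680000: (-2.290757, -0.812964)
  k1 = (-4.832522, 3.219773)
  predictor → (-3.643863, 0.088573)
  k2 = (-6.274417, -0.499409)
  → (-3.845728, -0.432113)
(x(0.96), y(0.96)) ≈ (-3.8457, -0.4321)

-3.8457, -0.4321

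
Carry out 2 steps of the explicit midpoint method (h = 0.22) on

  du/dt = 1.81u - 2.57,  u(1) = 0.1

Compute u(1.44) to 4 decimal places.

-1.4614

Midpoint: k1 = f(t_n, u_n); k2 = f(t_n + h/2, u_n + (h/2)·k1); u_{n+1} = u_n + h·k2.
t=1.000000, u=0.100000:
  k1 = f(1.000000, 0.100000) = -2.389000
  k2 = f(1.110000, -0.162790) = -2.864650
  u ← 0.100000 + 0.22·(-2.864650) = -0.530223
t=1.220000, u=-0.530223:
  k1 = f(1.220000, -0.530223) = -3.529704
  k2 = f(1.330000, -0.918490) = -4.232468
  u ← -0.530223 + 0.22·(-4.232468) = -1.461366
u(1.44) ≈ -1.4614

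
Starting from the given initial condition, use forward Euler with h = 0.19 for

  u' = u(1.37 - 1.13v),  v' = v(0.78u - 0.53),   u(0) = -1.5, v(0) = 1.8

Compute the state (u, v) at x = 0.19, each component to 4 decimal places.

-1.3108, 1.2186

Euler on (u,v): u_{n+1} = u_n + h·u', v_{n+1} = v_n + h·v'.
0.000000: (-1.500000, 1.800000); f=(0.996000, -3.060000) → (-1.310760, 1.218600)
(u(0.19), v(0.19)) ≈ (-1.3108, 1.2186)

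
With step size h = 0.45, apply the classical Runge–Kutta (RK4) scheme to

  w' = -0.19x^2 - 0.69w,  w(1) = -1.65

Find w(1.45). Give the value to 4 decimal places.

-1.3233

RK4: k1 = f(x_n, w_n); k2 = f(x_n + h/2, w_n + (h/2)·k1); k3 = f(x_n + h/2, w_n + (h/2)·k2); k4 = f(x_n + h, w_n + h·k3); w_{n+1} = w_n + (h/6)·(k1 + 2k2 + 2k3 + k4).
x=1.000000, w=-1.650000:
  k1 = f(1.000000, -1.650000) = 0.948500
  k2 = f(1.225000, -1.436587) = 0.706127
  k3 = f(1.225000, -1.491122) = 0.743755
  k4 = f(1.450000, -1.315310) = 0.508089
  w ← -1.650000 + (0.45/6)·(k1 + 2k2 + 2k3 + k4) = -1.323274
w(1.45) ≈ -1.3233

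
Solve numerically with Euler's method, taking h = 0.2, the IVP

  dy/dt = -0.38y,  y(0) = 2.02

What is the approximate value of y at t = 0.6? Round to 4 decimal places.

1.5936

Euler: y_{n+1} = y_n + h·f(t_n, y_n).
t=0.000000, y=2.020000: f=-0.767600 → y ← 2.020000 + 0.2·(-0.767600) = 1.866480
t=0.200000, y=1.866480: f=-0.709262 → y ← 1.866480 + 0.2·(-0.709262) = 1.724628
t=0.400000, y=1.724628: f=-0.655358 → y ← 1.724628 + 0.2·(-0.655358) = 1.593556
y(0.6) ≈ 1.5936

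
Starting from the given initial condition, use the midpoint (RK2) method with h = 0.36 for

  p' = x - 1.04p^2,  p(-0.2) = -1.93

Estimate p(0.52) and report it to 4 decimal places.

Midpoint: k1 = f(x_n, p_n); k2 = f(x_n + h/2, p_n + (h/2)·k1); p_{n+1} = p_n + h·k2.
x=-0.200000, p=-1.930000:
  k1 = f(-0.200000, -1.930000) = -4.073896
  k2 = f(-0.020000, -2.663301) = -7.396901
  p ← -1.930000 + 0.36·(-7.396901) = -4.592884
x=0.160000, p=-4.592884:
  k1 = f(0.160000, -4.592884) = -21.778369
  k2 = f(0.340000, -8.512991) = -75.029850
  p ← -4.592884 + 0.36·(-75.029850) = -31.603630
p(0.52) ≈ -31.6036

-31.6036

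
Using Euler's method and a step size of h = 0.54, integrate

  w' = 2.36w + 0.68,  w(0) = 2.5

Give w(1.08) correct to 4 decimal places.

Euler: w_{n+1} = w_n + h·f(s_n, w_n).
s=0.000000, w=2.500000: f=6.580000 → w ← 2.500000 + 0.54·6.580000 = 6.053200
s=0.540000, w=6.053200: f=14.965552 → w ← 6.053200 + 0.54·14.965552 = 14.134598
w(1.08) ≈ 14.1346

14.1346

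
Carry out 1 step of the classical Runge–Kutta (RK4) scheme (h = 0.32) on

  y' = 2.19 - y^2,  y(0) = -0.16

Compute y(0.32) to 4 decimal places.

RK4: k1 = f(x_n, y_n); k2 = f(x_n + h/2, y_n + (h/2)·k1); k3 = f(x_n + h/2, y_n + (h/2)·k2); k4 = f(x_n + h, y_n + h·k3); y_{n+1} = y_n + (h/6)·(k1 + 2k2 + 2k3 + k4).
x=0.000000, y=-0.160000:
  k1 = f(0.000000, -0.160000) = 2.164400
  k2 = f(0.160000, 0.186304) = 2.155291
  k3 = f(0.160000, 0.184847) = 2.155832
  k4 = f(0.320000, 0.529866) = 1.909242
  y ← -0.160000 + (0.32/6)·(k1 + 2k2 + 2k3 + k4) = 0.517114
y(0.32) ≈ 0.5171

0.5171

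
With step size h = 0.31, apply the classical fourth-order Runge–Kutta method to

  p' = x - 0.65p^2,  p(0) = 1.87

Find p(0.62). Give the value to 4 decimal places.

RK4: k1 = f(x_n, p_n); k2 = f(x_n + h/2, p_n + (h/2)·k1); k3 = f(x_n + h/2, p_n + (h/2)·k2); k4 = f(x_n + h, p_n + h·k3); p_{n+1} = p_n + (h/6)·(k1 + 2k2 + 2k3 + k4).
x=0.000000, p=1.870000:
  k1 = f(0.000000, 1.870000) = -2.272985
  k2 = f(0.155000, 1.517687) = -1.342194
  k3 = f(0.155000, 1.661960) = -1.640372
  k4 = f(0.310000, 1.361485) = -0.894866
  p ← 1.870000 + (0.31/6)·(k1 + 2k2 + 2k3 + k4) = 1.398129
x=0.310000, p=1.398129:
  k1 = f(0.310000, 1.398129) = -0.960597
  k2 = f(0.465000, 1.249237) = -0.549385
  k3 = f(0.465000, 1.312975) = -0.655536
  k4 = f(0.620000, 1.194913) = -0.308081
  p ← 1.398129 + (0.31/6)·(k1 + 2k2 + 2k3 + k4) = 1.208072
p(0.62) ≈ 1.2081

1.2081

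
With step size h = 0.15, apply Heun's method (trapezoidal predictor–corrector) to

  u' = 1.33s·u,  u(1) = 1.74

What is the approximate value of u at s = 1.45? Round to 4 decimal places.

Heun: k1 = f(s_n, u_n); k2 = f(s_n + h, u_n + h·k1); u_{n+1} = u_n + (h/2)·(k1 + k2).
s=1.000000, u=1.740000:
  k1 = f(1.000000, 1.740000) = 2.314200
  k2 = f(1.150000, 2.087130) = 3.192265
  u ← 1.740000 + (0.15/2)·(2.314200 + 3.192265) = 2.152985
s=1.150000, u=2.152985:
  k1 = f(1.150000, 2.152985) = 3.292990
  k2 = f(1.300000, 2.646933) = 4.576548
  u ← 2.152985 + (0.15/2)·(3.292990 + 4.576548) = 2.743200
s=1.300000, u=2.743200:
  k1 = f(1.300000, 2.743200) = 4.742993
  k2 = f(1.450000, 3.454649) = 6.662291
  u ← 2.743200 + (0.15/2)·(4.742993 + 6.662291) = 3.598597
u(1.45) ≈ 3.5986

3.5986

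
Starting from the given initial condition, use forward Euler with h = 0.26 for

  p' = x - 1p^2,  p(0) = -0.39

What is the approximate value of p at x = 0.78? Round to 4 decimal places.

Euler: p_{n+1} = p_n + h·f(x_n, p_n).
x=0.000000, p=-0.390000: f=-0.152100 → p ← -0.390000 + 0.26·(-0.152100) = -0.429546
x=0.260000, p=-0.429546: f=0.075490 → p ← -0.429546 + 0.26·0.075490 = -0.409919
x=0.520000, p=-0.409919: f=0.351967 → p ← -0.409919 + 0.26·0.351967 = -0.318407
p(0.78) ≈ -0.3184

-0.3184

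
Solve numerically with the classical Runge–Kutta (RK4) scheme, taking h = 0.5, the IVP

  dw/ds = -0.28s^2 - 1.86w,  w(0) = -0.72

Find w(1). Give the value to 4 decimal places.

-0.1776

RK4: k1 = f(s_n, w_n); k2 = f(s_n + h/2, w_n + (h/2)·k1); k3 = f(s_n + h/2, w_n + (h/2)·k2); k4 = f(s_n + h, w_n + h·k3); w_{n+1} = w_n + (h/6)·(k1 + 2k2 + 2k3 + k4).
s=0.000000, w=-0.720000:
  k1 = f(0.000000, -0.720000) = 1.339200
  k2 = f(0.250000, -0.385200) = 0.698972
  k3 = f(0.250000, -0.545257) = 0.996678
  k4 = f(0.500000, -0.221661) = 0.342289
  w ← -0.720000 + (0.5/6)·(k1 + 2k2 + 2k3 + k4) = -0.297268
s=0.500000, w=-0.297268:
  k1 = f(0.500000, -0.297268) = 0.482918
  k2 = f(0.750000, -0.176538) = 0.170861
  k3 = f(0.750000, -0.254552) = 0.315967
  k4 = f(1.000000, -0.139284) = -0.020932
  w ← -0.297268 + (0.5/6)·(k1 + 2k2 + 2k3 + k4) = -0.177631
w(1) ≈ -0.1776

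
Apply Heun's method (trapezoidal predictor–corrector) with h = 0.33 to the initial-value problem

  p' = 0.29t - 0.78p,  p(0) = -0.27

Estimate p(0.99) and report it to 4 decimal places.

-0.0121

Heun: k1 = f(t_n, p_n); k2 = f(t_n + h, p_n + h·k1); p_{n+1} = p_n + (h/2)·(k1 + k2).
t=0.000000, p=-0.270000:
  k1 = f(0.000000, -0.270000) = 0.210600
  k2 = f(0.330000, -0.200502) = 0.252092
  p ← -0.270000 + (0.33/2)·(0.210600 + 0.252092) = -0.193656
t=0.330000, p=-0.193656:
  k1 = f(0.330000, -0.193656) = 0.246752
  k2 = f(0.660000, -0.112228) = 0.278938
  p ← -0.193656 + (0.33/2)·(0.246752 + 0.278938) = -0.106917
t=0.660000, p=-0.106917:
  k1 = f(0.660000, -0.106917) = 0.274795
  k2 = f(0.990000, -0.016235) = 0.299763
  p ← -0.106917 + (0.33/2)·(0.274795 + 0.299763) = -0.012115
p(0.99) ≈ -0.0121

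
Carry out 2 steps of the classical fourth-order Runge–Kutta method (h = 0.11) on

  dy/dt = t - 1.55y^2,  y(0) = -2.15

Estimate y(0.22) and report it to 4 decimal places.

-7.8255

RK4: k1 = f(t_n, y_n); k2 = f(t_n + h/2, y_n + (h/2)·k1); k3 = f(t_n + h/2, y_n + (h/2)·k2); k4 = f(t_n + h, y_n + h·k3); y_{n+1} = y_n + (h/6)·(k1 + 2k2 + 2k3 + k4).
t=0.000000, y=-2.150000:
  k1 = f(0.000000, -2.150000) = -7.164875
  k2 = f(0.055000, -2.544068) = -9.977038
  k3 = f(0.055000, -2.698737) = -11.233932
  k4 = f(0.110000, -3.385733) = -17.657936
  y ← -2.150000 + (0.11/6)·(k1 + 2k2 + 2k3 + k4) = -3.382820
t=0.110000, y=-3.382820:
  k1 = f(0.110000, -3.382820) = -17.627385
  k2 = f(0.165000, -4.352327) = -29.196258
  k3 = f(0.165000, -4.988615) = -38.408727
  k4 = f(0.220000, -7.607780) = -89.491401
  y ← -3.382820 + (0.11/6)·(k1 + 2k2 + 2k3 + k4) = -7.825514
y(0.22) ≈ -7.8255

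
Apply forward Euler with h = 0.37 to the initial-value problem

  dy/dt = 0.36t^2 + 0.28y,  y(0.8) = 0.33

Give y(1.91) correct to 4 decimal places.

Euler: y_{n+1} = y_n + h·f(t_n, y_n).
t=0.800000, y=0.330000: f=0.322800 → y ← 0.330000 + 0.37·0.322800 = 0.449436
t=1.170000, y=0.449436: f=0.618646 → y ← 0.449436 + 0.37·0.618646 = 0.678335
t=1.540000, y=0.678335: f=1.043710 → y ← 0.678335 + 0.37·1.043710 = 1.064508
y(1.91) ≈ 1.0645

1.0645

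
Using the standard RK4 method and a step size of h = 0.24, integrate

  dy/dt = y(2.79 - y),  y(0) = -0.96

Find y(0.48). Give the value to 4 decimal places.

-27.3017

RK4: k1 = f(t_n, y_n); k2 = f(t_n + h/2, y_n + (h/2)·k1); k3 = f(t_n + h/2, y_n + (h/2)·k2); k4 = f(t_n + h, y_n + h·k3); y_{n+1} = y_n + (h/6)·(k1 + 2k2 + 2k3 + k4).
t=0.000000, y=-0.960000:
  k1 = f(0.000000, -0.960000) = -3.600000
  k2 = f(0.120000, -1.392000) = -5.821344
  k3 = f(0.120000, -1.658561) = -7.378211
  k4 = f(0.240000, -2.730771) = -15.075959
  y ← -0.960000 + (0.24/6)·(k1 + 2k2 + 2k3 + k4) = -2.763003
t=0.240000, y=-2.763003:
  k1 = f(0.240000, -2.763003) = -15.342962
  k2 = f(0.360000, -4.604158) = -34.043875
  k3 = f(0.360000, -6.848268) = -66.005440
  k4 = f(0.480000, -18.604308) = -398.026311
  y ← -2.763003 + (0.24/6)·(k1 + 2k2 + 2k3 + k4) = -27.301719
y(0.48) ≈ -27.3017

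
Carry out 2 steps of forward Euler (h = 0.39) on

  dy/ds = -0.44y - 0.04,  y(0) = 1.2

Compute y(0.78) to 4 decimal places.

0.7950

Euler: y_{n+1} = y_n + h·f(s_n, y_n).
s=0.000000, y=1.200000: f=-0.568000 → y ← 1.200000 + 0.39·(-0.568000) = 0.978480
s=0.390000, y=0.978480: f=-0.470531 → y ← 0.978480 + 0.39·(-0.470531) = 0.794973
y(0.78) ≈ 0.7950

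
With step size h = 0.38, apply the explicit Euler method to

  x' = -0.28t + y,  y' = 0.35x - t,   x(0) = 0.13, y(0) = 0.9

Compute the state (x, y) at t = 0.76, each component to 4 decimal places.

0.7801, 0.8357

Euler on (x,y): x_{n+1} = x_n + h·x', y_{n+1} = y_n + h·y'.
0.000000: (0.130000, 0.900000); f=(0.900000, 0.045500) → (0.472000, 0.917290)
0.380000: (0.472000, 0.917290); f=(0.810890, -0.214800) → (0.780138, 0.835666)
(x(0.76), y(0.76)) ≈ (0.7801, 0.8357)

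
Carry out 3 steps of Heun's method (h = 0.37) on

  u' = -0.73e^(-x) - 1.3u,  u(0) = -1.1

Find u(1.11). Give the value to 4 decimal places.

Heun: k1 = f(x_n, u_n); k2 = f(x_n + h, u_n + h·k1); u_{n+1} = u_n + (h/2)·(k1 + k2).
x=0.000000, u=-1.100000:
  k1 = f(0.000000, -1.100000) = 0.700000
  k2 = f(0.370000, -0.841000) = 0.589064
  u ← -1.100000 + (0.37/2)·(0.700000 + 0.589064) = -0.861523
x=0.370000, u=-0.861523:
  k1 = f(0.370000, -0.861523) = 0.615744
  k2 = f(0.740000, -0.633698) = 0.475514
  u ← -0.861523 + (0.37/2)·(0.615744 + 0.475514) = -0.659640
x=0.740000, u=-0.659640:
  k1 = f(0.740000, -0.659640) = 0.509239
  k2 = f(1.110000, -0.471222) = 0.372010
  u ← -0.659640 + (0.37/2)·(0.509239 + 0.372010) = -0.496609
u(1.11) ≈ -0.4966

-0.4966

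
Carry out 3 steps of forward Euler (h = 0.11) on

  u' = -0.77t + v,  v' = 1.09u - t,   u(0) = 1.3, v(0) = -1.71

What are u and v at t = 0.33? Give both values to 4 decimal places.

0.7554, -1.3454

Euler on (u,v): u_{n+1} = u_n + h·u', v_{n+1} = v_n + h·v'.
0.000000: (1.300000, -1.710000); f=(-1.710000, 1.417000) → (1.111900, -1.554130)
0.110000: (1.111900, -1.554130); f=(-1.638830, 1.101971) → (0.931629, -1.432913)
0.220000: (0.931629, -1.432913); f=(-1.602313, 0.795475) → (0.755374, -1.345411)
(u(0.33), v(0.33)) ≈ (0.7554, -1.3454)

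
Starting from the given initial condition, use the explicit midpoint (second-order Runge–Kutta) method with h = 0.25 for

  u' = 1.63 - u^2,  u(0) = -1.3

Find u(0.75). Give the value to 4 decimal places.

Midpoint: k1 = f(t_n, u_n); k2 = f(t_n + h/2, u_n + (h/2)·k1); u_{n+1} = u_n + h·k2.
t=0.000000, u=-1.300000:
  k1 = f(0.000000, -1.300000) = -0.060000
  k2 = f(0.125000, -1.307500) = -0.079556
  u ← -1.300000 + 0.25·(-0.079556) = -1.319889
t=0.250000, u=-1.319889:
  k1 = f(0.250000, -1.319889) = -0.112107
  k2 = f(0.375000, -1.333902) = -0.149296
  u ← -1.319889 + 0.25·(-0.149296) = -1.357213
t=0.500000, u=-1.357213:
  k1 = f(0.500000, -1.357213) = -0.212027
  k2 = f(0.625000, -1.383716) = -0.284671
  u ← -1.357213 + 0.25·(-0.284671) = -1.428381
u(0.75) ≈ -1.4284

-1.4284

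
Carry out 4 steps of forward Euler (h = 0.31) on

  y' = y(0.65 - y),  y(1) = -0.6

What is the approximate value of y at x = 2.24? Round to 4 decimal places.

-3.4440

Euler: y_{n+1} = y_n + h·f(x_n, y_n).
x=1.000000, y=-0.600000: f=-0.750000 → y ← -0.600000 + 0.31·(-0.750000) = -0.832500
x=1.310000, y=-0.832500: f=-1.234181 → y ← -0.832500 + 0.31·(-1.234181) = -1.215096
x=1.620000, y=-1.215096: f=-2.266271 → y ← -1.215096 + 0.31·(-2.266271) = -1.917640
x=1.930000, y=-1.917640: f=-4.923810 → y ← -1.917640 + 0.31·(-4.923810) = -3.444022
y(2.24) ≈ -3.4440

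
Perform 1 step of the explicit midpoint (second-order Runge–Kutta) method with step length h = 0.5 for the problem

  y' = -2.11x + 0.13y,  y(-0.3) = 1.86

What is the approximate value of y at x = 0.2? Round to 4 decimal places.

2.0479

Midpoint: k1 = f(x_n, y_n); k2 = f(x_n + h/2, y_n + (h/2)·k1); y_{n+1} = y_n + h·k2.
x=-0.300000, y=1.860000:
  k1 = f(-0.300000, 1.860000) = 0.874800
  k2 = f(-0.050000, 2.078700) = 0.375731
  y ← 1.860000 + 0.5·0.375731 = 2.047865
y(0.2) ≈ 2.0479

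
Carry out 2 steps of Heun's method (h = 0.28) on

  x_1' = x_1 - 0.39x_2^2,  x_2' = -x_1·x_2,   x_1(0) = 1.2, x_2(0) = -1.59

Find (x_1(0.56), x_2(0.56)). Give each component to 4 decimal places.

Heun on (x_1,x_2): k1 = f(s_n, state_n); k2 = f(s_n + h, state_n + h·k1); state_{n+1} = state_n + (h/2)·(k1 + k2).
0.000000: (1.200000, -1.590000)
  k1 = (0.214041, 1.908000)
  predictor → (1.259931, -1.055760)
  k2 = (0.825226, 1.330185)
  → (1.345497, -1.136654)
0.280000: (1.345497, -1.136654)
  k1 = (0.841624, 1.529365)
  predictor → (1.581152, -0.708432)
  k2 = (1.385421, 1.120139)
  → (1.657284, -0.765724)
(x_1(0.56), x_2(0.56)) ≈ (1.6573, -0.7657)

1.6573, -0.7657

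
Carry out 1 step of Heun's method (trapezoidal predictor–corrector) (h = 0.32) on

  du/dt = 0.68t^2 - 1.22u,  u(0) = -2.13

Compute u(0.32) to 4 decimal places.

Heun: k1 = f(t_n, u_n); k2 = f(t_n + h, u_n + h·k1); u_{n+1} = u_n + (h/2)·(k1 + k2).
t=0.000000, u=-2.130000:
  k1 = f(0.000000, -2.130000) = 2.598600
  k2 = f(0.320000, -1.298448) = 1.653739
  u ← -2.130000 + (0.32/2)·(2.598600 + 1.653739) = -1.449626
u(0.32) ≈ -1.4496

-1.4496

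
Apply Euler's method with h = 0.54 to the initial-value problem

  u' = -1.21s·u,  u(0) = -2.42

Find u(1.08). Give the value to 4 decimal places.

-1.5661

Euler: u_{n+1} = u_n + h·f(s_n, u_n).
s=0.000000, u=-2.420000: f=0.000000 → u ← -2.420000 + 0.54·0.000000 = -2.420000
s=0.540000, u=-2.420000: f=1.581228 → u ← -2.420000 + 0.54·1.581228 = -1.566137
u(1.08) ≈ -1.5661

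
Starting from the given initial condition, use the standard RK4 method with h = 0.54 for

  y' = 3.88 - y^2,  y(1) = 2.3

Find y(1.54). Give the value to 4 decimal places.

2.0817

RK4: k1 = f(t_n, y_n); k2 = f(t_n + h/2, y_n + (h/2)·k1); k3 = f(t_n + h/2, y_n + (h/2)·k2); k4 = f(t_n + h, y_n + h·k3); y_{n+1} = y_n + (h/6)·(k1 + 2k2 + 2k3 + k4).
t=1.000000, y=2.300000:
  k1 = f(1.000000, 2.300000) = -1.410000
  k2 = f(1.270000, 1.919300) = 0.196288
  k3 = f(1.270000, 2.352998) = -1.656598
  k4 = f(1.540000, 1.405437) = 1.904746
  y ← 2.300000 + (0.54/6)·(k1 + 2k2 + 2k3 + k4) = 2.081671
y(1.54) ≈ 2.0817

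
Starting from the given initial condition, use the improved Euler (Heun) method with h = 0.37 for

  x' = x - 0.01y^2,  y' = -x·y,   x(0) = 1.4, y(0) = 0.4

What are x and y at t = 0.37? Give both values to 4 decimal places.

2.0134, 0.2280

Heun on (x,y): k1 = f(t_n, state_n); k2 = f(t_n + h, state_n + h·k1); state_{n+1} = state_n + (h/2)·(k1 + k2).
0.000000: (1.400000, 0.400000)
  k1 = (1.398400, -0.560000)
  predictor → (1.917408, 0.192800)
  k2 = (1.917036, -0.369676)
  → (2.013356, 0.228010)
(x(0.37), y(0.37)) ≈ (2.0134, 0.2280)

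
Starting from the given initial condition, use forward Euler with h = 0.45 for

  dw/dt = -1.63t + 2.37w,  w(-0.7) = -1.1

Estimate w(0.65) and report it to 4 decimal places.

-7.2824

Euler: w_{n+1} = w_n + h·f(t_n, w_n).
t=-0.700000, w=-1.100000: f=-1.466000 → w ← -1.100000 + 0.45·(-1.466000) = -1.759700
t=-0.250000, w=-1.759700: f=-3.762989 → w ← -1.759700 + 0.45·(-3.762989) = -3.453045
t=0.200000, w=-3.453045: f=-8.509717 → w ← -3.453045 + 0.45·(-8.509717) = -7.282418
w(0.65) ≈ -7.2824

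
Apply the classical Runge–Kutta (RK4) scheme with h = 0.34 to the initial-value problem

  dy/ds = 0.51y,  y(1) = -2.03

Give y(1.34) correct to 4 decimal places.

RK4: k1 = f(s_n, y_n); k2 = f(s_n + h/2, y_n + (h/2)·k1); k3 = f(s_n + h/2, y_n + (h/2)·k2); k4 = f(s_n + h, y_n + h·k3); y_{n+1} = y_n + (h/6)·(k1 + 2k2 + 2k3 + k4).
s=1.000000, y=-2.030000:
  k1 = f(1.000000, -2.030000) = -1.035300
  k2 = f(1.170000, -2.206001) = -1.125061
  k3 = f(1.170000, -2.221260) = -1.132843
  k4 = f(1.340000, -2.415167) = -1.231735
  y ← -2.030000 + (0.34/6)·(k1 + 2k2 + 2k3 + k4) = -2.414361
y(1.34) ≈ -2.4144

-2.4144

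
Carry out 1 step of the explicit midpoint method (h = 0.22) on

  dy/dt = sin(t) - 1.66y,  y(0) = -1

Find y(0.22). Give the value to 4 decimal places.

-0.6773

Midpoint: k1 = f(t_n, y_n); k2 = f(t_n + h/2, y_n + (h/2)·k1); y_{n+1} = y_n + h·k2.
t=0.000000, y=-1.000000:
  k1 = f(0.000000, -1.000000) = 1.660000
  k2 = f(0.110000, -0.817400) = 1.466662
  y ← -1.000000 + 0.22·1.466662 = -0.677334
y(0.22) ≈ -0.6773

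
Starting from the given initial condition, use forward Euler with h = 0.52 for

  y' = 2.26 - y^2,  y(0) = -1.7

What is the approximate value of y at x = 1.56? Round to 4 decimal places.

Euler: y_{n+1} = y_n + h·f(x_n, y_n).
x=0.000000, y=-1.700000: f=-0.630000 → y ← -1.700000 + 0.52·(-0.630000) = -2.027600
x=0.520000, y=-2.027600: f=-1.851162 → y ← -2.027600 + 0.52·(-1.851162) = -2.990204
x=1.040000, y=-2.990204: f=-6.681321 → y ← -2.990204 + 0.52·(-6.681321) = -6.464491
y(1.56) ≈ -6.4645

-6.4645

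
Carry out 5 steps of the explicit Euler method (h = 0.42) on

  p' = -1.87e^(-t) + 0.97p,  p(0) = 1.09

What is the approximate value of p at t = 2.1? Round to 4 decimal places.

0.3672

Euler: p_{n+1} = p_n + h·f(t_n, p_n).
t=0.000000, p=1.090000: f=-0.812700 → p ← 1.090000 + 0.42·(-0.812700) = 0.748666
t=0.420000, p=0.748666: f=-0.502472 → p ← 0.748666 + 0.42·(-0.502472) = 0.537628
t=0.840000, p=0.537628: f=-0.285800 → p ← 0.537628 + 0.42·(-0.285800) = 0.417592
t=1.260000, p=0.417592: f=-0.125369 → p ← 0.417592 + 0.42·(-0.125369) = 0.364937
t=1.680000, p=0.364937: f=0.005470 → p ← 0.364937 + 0.42·0.005470 = 0.367235
p(2.1) ≈ 0.3672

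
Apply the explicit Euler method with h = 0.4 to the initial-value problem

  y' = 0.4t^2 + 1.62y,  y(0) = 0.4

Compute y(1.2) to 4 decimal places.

Euler: y_{n+1} = y_n + h·f(t_n, y_n).
t=0.000000, y=0.400000: f=0.648000 → y ← 0.400000 + 0.4·0.648000 = 0.659200
t=0.400000, y=0.659200: f=1.131904 → y ← 0.659200 + 0.4·1.131904 = 1.111962
t=0.800000, y=1.111962: f=2.057378 → y ← 1.111962 + 0.4·2.057378 = 1.934913
y(1.2) ≈ 1.9349

1.9349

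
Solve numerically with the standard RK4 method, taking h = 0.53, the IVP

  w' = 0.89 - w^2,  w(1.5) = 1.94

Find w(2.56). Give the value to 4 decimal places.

RK4: k1 = f(x_n, w_n); k2 = f(x_n + h/2, w_n + (h/2)·k1); k3 = f(x_n + h/2, w_n + (h/2)·k2); k4 = f(x_n + h, w_n + h·k3); w_{n+1} = w_n + (h/6)·(k1 + 2k2 + 2k3 + k4).
x=1.500000, w=1.940000:
  k1 = f(1.500000, 1.940000) = -2.873600
  k2 = f(1.765000, 1.178496) = -0.498853
  k3 = f(1.765000, 1.807804) = -2.378155
  k4 = f(2.030000, 0.679578) = 0.428174
  w ← 1.940000 + (0.53/6)·(k1 + 2k2 + 2k3 + k4) = 1.215716
x=2.030000, w=1.215716:
  k1 = f(2.030000, 1.215716) = -0.587965
  k2 = f(2.295000, 1.059905) = -0.233399
  k3 = f(2.295000, 1.153865) = -0.441405
  k4 = f(2.560000, 0.981771) = -0.073875
  w ← 1.215716 + (0.53/6)·(k1 + 2k2 + 2k3 + k4) = 1.038038
w(2.56) ≈ 1.0380

1.0380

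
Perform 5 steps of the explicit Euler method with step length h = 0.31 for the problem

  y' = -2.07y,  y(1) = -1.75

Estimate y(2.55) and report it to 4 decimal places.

Euler: y_{n+1} = y_n + h·f(x_n, y_n).
x=1.000000, y=-1.750000: f=3.622500 → y ← -1.750000 + 0.31·3.622500 = -0.627025
x=1.310000, y=-0.627025: f=1.297942 → y ← -0.627025 + 0.31·1.297942 = -0.224663
x=1.620000, y=-0.224663: f=0.465053 → y ← -0.224663 + 0.31·0.465053 = -0.080497
x=1.930000, y=-0.080497: f=0.166628 → y ← -0.080497 + 0.31·0.166628 = -0.028842
x=2.240000, y=-0.028842: f=0.059703 → y ← -0.028842 + 0.31·0.059703 = -0.010334
y(2.55) ≈ -0.0103

-0.0103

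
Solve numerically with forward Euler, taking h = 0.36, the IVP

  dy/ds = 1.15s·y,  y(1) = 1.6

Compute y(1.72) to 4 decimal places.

3.5362

Euler: y_{n+1} = y_n + h·f(s_n, y_n).
s=1.000000, y=1.600000: f=1.840000 → y ← 1.600000 + 0.36·1.840000 = 2.262400
s=1.360000, y=2.262400: f=3.538394 → y ← 2.262400 + 0.36·3.538394 = 3.536222
y(1.72) ≈ 3.5362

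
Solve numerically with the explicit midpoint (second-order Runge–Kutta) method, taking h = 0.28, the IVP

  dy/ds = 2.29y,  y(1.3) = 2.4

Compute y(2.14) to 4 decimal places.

Midpoint: k1 = f(s_n, y_n); k2 = f(s_n + h/2, y_n + (h/2)·k1); y_{n+1} = y_n + h·k2.
s=1.300000, y=2.400000:
  k1 = f(1.300000, 2.400000) = 5.496000
  k2 = f(1.440000, 3.169440) = 7.258018
  y ← 2.400000 + 0.28·7.258018 = 4.432245
s=1.580000, y=4.432245:
  k1 = f(1.580000, 4.432245) = 10.149841
  k2 = f(1.720000, 5.853223) = 13.403880
  y ← 4.432245 + 0.28·13.403880 = 8.185331
s=1.860000, y=8.185331:
  k1 = f(1.860000, 8.185331) = 18.744409
  k2 = f(2.000000, 10.809549) = 24.753866
  y ← 8.185331 + 0.28·24.753866 = 15.116414
y(2.14) ≈ 15.1164

15.1164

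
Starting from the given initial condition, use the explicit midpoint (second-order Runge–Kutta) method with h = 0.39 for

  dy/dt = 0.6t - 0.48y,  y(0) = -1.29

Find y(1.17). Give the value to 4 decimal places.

Midpoint: k1 = f(t_n, y_n); k2 = f(t_n + h/2, y_n + (h/2)·k1); y_{n+1} = y_n + h·k2.
t=0.000000, y=-1.290000:
  k1 = f(0.000000, -1.290000) = 0.619200
  k2 = f(0.195000, -1.169256) = 0.678243
  y ← -1.290000 + 0.39·0.678243 = -1.025485
t=0.390000, y=-1.025485:
  k1 = f(0.390000, -1.025485) = 0.726233
  k2 = f(0.585000, -0.883870) = 0.775258
  y ← -1.025485 + 0.39·0.775258 = -0.723135
t=0.780000, y=-0.723135:
  k1 = f(0.780000, -0.723135) = 0.815105
  k2 = f(0.975000, -0.564189) = 0.855811
  y ← -0.723135 + 0.39·0.855811 = -0.389369
y(1.17) ≈ -0.3894

-0.3894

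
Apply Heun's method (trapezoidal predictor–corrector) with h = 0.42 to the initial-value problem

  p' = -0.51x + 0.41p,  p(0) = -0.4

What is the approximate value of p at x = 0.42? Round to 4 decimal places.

-0.5198

Heun: k1 = f(x_n, p_n); k2 = f(x_n + h, p_n + h·k1); p_{n+1} = p_n + (h/2)·(k1 + k2).
x=0.000000, p=-0.400000:
  k1 = f(0.000000, -0.400000) = -0.164000
  k2 = f(0.420000, -0.468880) = -0.406441
  p ← -0.400000 + (0.42/2)·(-0.164000 + (-0.406441)) = -0.519793
p(0.42) ≈ -0.5198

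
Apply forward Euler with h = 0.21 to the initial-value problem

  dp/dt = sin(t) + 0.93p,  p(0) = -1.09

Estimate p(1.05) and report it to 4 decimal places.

Euler: p_{n+1} = p_n + h·f(t_n, p_n).
t=0.000000, p=-1.090000: f=-1.013700 → p ← -1.090000 + 0.21·(-1.013700) = -1.302877
t=0.210000, p=-1.302877: f=-1.003216 → p ← -1.302877 + 0.21·(-1.003216) = -1.513552
t=0.420000, p=-1.513552: f=-0.999843 → p ← -1.513552 + 0.21·(-0.999843) = -1.723519
t=0.630000, p=-1.723519: f=-1.013728 → p ← -1.723519 + 0.21·(-1.013728) = -1.936402
t=0.840000, p=-1.936402: f=-1.056211 → p ← -1.936402 + 0.21·(-1.056211) = -2.158207
p(1.05) ≈ -2.1582

-2.1582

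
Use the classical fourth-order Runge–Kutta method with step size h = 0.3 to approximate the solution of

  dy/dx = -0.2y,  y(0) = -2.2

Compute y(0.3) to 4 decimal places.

-2.0719

RK4: k1 = f(x_n, y_n); k2 = f(x_n + h/2, y_n + (h/2)·k1); k3 = f(x_n + h/2, y_n + (h/2)·k2); k4 = f(x_n + h, y_n + h·k3); y_{n+1} = y_n + (h/6)·(k1 + 2k2 + 2k3 + k4).
x=0.000000, y=-2.200000:
  k1 = f(0.000000, -2.200000) = 0.440000
  k2 = f(0.150000, -2.134000) = 0.426800
  k3 = f(0.150000, -2.135980) = 0.427196
  k4 = f(0.300000, -2.071841) = 0.414368
  y ← -2.200000 + (0.3/6)·(k1 + 2k2 + 2k3 + k4) = -2.071882
y(0.3) ≈ -2.0719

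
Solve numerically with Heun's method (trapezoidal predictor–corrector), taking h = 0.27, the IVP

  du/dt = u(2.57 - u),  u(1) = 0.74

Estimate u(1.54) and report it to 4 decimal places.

1.5726

Heun: k1 = f(t_n, u_n); k2 = f(t_n + h, u_n + h·k1); u_{n+1} = u_n + (h/2)·(k1 + k2).
t=1.000000, u=0.740000:
  k1 = f(1.000000, 0.740000) = 1.354200
  k2 = f(1.270000, 1.105634) = 1.619053
  u ← 0.740000 + (0.27/2)·(1.354200 + 1.619053) = 1.141389
t=1.270000, u=1.141389:
  k1 = f(1.270000, 1.141389) = 1.630601
  k2 = f(1.540000, 1.581651) = 1.563223
  u ← 1.141389 + (0.27/2)·(1.630601 + 1.563223) = 1.572555
u(1.54) ≈ 1.5726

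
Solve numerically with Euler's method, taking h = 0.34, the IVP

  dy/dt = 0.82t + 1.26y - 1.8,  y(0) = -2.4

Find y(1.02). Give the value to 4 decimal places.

-9.4044

Euler: y_{n+1} = y_n + h·f(t_n, y_n).
t=0.000000, y=-2.400000: f=-4.824000 → y ← -2.400000 + 0.34·(-4.824000) = -4.040160
t=0.340000, y=-4.040160: f=-6.611802 → y ← -4.040160 + 0.34·(-6.611802) = -6.288173
t=0.680000, y=-6.288173: f=-9.165497 → y ← -6.288173 + 0.34·(-9.165497) = -9.404442
y(1.02) ≈ -9.4044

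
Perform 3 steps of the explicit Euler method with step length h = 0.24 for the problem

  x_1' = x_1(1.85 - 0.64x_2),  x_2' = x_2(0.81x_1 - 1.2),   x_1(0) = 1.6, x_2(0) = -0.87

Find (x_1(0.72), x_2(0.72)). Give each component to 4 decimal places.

6.4177, -1.5925

Euler on (x_1,x_2): x_1_{n+1} = x_1_n + h·x_1', x_2_{n+1} = x_2_n + h·x_2'.
0.000000: (1.600000, -0.870000); f=(3.850880, -0.083520) → (2.524211, -0.890045)
0.240000: (2.524211, -0.890045); f=(6.107654, -0.751742) → (3.990048, -1.070463)
0.480000: (3.990048, -1.070463); f=(10.115156, -2.175115) → (6.417685, -1.592490)
(x_1(0.72), x_2(0.72)) ≈ (6.4177, -1.5925)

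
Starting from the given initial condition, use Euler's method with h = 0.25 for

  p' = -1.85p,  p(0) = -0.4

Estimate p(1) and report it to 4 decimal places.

-0.0334

Euler: p_{n+1} = p_n + h·f(t_n, p_n).
t=0.000000, p=-0.400000: f=0.740000 → p ← -0.400000 + 0.25·0.740000 = -0.215000
t=0.250000, p=-0.215000: f=0.397750 → p ← -0.215000 + 0.25·0.397750 = -0.115562
t=0.500000, p=-0.115562: f=0.213791 → p ← -0.115562 + 0.25·0.213791 = -0.062115
t=0.750000, p=-0.062115: f=0.114912 → p ← -0.062115 + 0.25·0.114912 = -0.033387
p(1) ≈ -0.0334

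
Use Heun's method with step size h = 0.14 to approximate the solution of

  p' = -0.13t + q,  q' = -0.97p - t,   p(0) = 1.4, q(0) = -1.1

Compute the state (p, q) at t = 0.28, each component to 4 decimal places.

Heun on (p,q): k1 = f(t_n, state_n); k2 = f(t_n + h, state_n + h·k1); state_{n+1} = state_n + (h/2)·(k1 + k2).
0.000000: (1.400000, -1.100000)
  k1 = (-1.100000, -1.358000)
  predictor → (1.246000, -1.290120)
  k2 = (-1.308320, -1.348620)
  → (1.231418, -1.289463)
0.140000: (1.231418, -1.289463)
  k1 = (-1.307663, -1.334475)
  predictor → (1.048345, -1.476290)
  k2 = (-1.512690, -1.296894)
  → (1.033993, -1.473659)
(p(0.28), q(0.28)) ≈ (1.0340, -1.4737)

1.0340, -1.4737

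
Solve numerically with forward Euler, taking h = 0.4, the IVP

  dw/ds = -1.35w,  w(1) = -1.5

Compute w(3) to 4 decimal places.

Euler: w_{n+1} = w_n + h·f(s_n, w_n).
s=1.000000, w=-1.500000: f=2.025000 → w ← -1.500000 + 0.4·2.025000 = -0.690000
s=1.400000, w=-0.690000: f=0.931500 → w ← -0.690000 + 0.4·0.931500 = -0.317400
s=1.800000, w=-0.317400: f=0.428490 → w ← -0.317400 + 0.4·0.428490 = -0.146004
s=2.200000, w=-0.146004: f=0.197105 → w ← -0.146004 + 0.4·0.197105 = -0.067162
s=2.600000, w=-0.067162: f=0.090668 → w ← -0.067162 + 0.4·0.090668 = -0.030894
w(3) ≈ -0.0309

-0.0309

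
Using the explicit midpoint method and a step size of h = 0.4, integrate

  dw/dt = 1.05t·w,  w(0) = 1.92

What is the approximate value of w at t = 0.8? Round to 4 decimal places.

2.6498

Midpoint: k1 = f(t_n, w_n); k2 = f(t_n + h/2, w_n + (h/2)·k1); w_{n+1} = w_n + h·k2.
t=0.000000, w=1.920000:
  k1 = f(0.000000, 1.920000) = 0.000000
  k2 = f(0.200000, 1.920000) = 0.403200
  w ← 1.920000 + 0.4·0.403200 = 2.081280
t=0.400000, w=2.081280:
  k1 = f(0.400000, 2.081280) = 0.874138
  k2 = f(0.600000, 2.256108) = 1.421348
  w ← 2.081280 + 0.4·1.421348 = 2.649819
w(0.8) ≈ 2.6498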